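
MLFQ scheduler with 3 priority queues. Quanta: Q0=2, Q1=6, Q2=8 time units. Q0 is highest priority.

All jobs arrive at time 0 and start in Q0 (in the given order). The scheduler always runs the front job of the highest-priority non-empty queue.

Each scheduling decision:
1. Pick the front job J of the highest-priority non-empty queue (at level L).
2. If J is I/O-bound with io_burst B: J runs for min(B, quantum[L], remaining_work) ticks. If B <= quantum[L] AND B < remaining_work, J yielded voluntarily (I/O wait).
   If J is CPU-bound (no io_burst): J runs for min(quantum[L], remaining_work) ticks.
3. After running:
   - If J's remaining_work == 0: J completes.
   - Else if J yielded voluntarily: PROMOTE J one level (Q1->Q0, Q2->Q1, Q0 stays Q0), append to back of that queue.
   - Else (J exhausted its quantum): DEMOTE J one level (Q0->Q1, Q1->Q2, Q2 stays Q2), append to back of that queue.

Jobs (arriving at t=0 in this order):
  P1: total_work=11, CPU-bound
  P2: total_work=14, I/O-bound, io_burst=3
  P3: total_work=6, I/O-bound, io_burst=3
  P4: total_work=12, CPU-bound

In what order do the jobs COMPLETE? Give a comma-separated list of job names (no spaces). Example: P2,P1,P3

Answer: P3,P2,P1,P4

Derivation:
t=0-2: P1@Q0 runs 2, rem=9, quantum used, demote→Q1. Q0=[P2,P3,P4] Q1=[P1] Q2=[]
t=2-4: P2@Q0 runs 2, rem=12, quantum used, demote→Q1. Q0=[P3,P4] Q1=[P1,P2] Q2=[]
t=4-6: P3@Q0 runs 2, rem=4, quantum used, demote→Q1. Q0=[P4] Q1=[P1,P2,P3] Q2=[]
t=6-8: P4@Q0 runs 2, rem=10, quantum used, demote→Q1. Q0=[] Q1=[P1,P2,P3,P4] Q2=[]
t=8-14: P1@Q1 runs 6, rem=3, quantum used, demote→Q2. Q0=[] Q1=[P2,P3,P4] Q2=[P1]
t=14-17: P2@Q1 runs 3, rem=9, I/O yield, promote→Q0. Q0=[P2] Q1=[P3,P4] Q2=[P1]
t=17-19: P2@Q0 runs 2, rem=7, quantum used, demote→Q1. Q0=[] Q1=[P3,P4,P2] Q2=[P1]
t=19-22: P3@Q1 runs 3, rem=1, I/O yield, promote→Q0. Q0=[P3] Q1=[P4,P2] Q2=[P1]
t=22-23: P3@Q0 runs 1, rem=0, completes. Q0=[] Q1=[P4,P2] Q2=[P1]
t=23-29: P4@Q1 runs 6, rem=4, quantum used, demote→Q2. Q0=[] Q1=[P2] Q2=[P1,P4]
t=29-32: P2@Q1 runs 3, rem=4, I/O yield, promote→Q0. Q0=[P2] Q1=[] Q2=[P1,P4]
t=32-34: P2@Q0 runs 2, rem=2, quantum used, demote→Q1. Q0=[] Q1=[P2] Q2=[P1,P4]
t=34-36: P2@Q1 runs 2, rem=0, completes. Q0=[] Q1=[] Q2=[P1,P4]
t=36-39: P1@Q2 runs 3, rem=0, completes. Q0=[] Q1=[] Q2=[P4]
t=39-43: P4@Q2 runs 4, rem=0, completes. Q0=[] Q1=[] Q2=[]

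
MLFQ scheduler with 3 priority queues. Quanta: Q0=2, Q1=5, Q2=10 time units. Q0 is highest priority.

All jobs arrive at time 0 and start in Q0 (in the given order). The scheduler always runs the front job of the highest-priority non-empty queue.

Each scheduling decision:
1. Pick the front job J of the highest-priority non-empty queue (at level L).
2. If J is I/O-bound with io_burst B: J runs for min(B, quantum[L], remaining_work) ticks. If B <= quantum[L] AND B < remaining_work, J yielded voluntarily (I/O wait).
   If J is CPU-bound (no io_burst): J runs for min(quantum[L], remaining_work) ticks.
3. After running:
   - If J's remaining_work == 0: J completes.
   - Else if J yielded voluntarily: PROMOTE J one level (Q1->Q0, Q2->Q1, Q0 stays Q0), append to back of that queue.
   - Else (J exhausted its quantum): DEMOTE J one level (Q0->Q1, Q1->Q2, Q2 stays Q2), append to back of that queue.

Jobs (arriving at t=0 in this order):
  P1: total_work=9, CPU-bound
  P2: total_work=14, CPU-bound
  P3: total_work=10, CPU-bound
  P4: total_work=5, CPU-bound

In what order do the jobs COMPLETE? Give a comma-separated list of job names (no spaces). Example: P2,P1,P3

t=0-2: P1@Q0 runs 2, rem=7, quantum used, demote→Q1. Q0=[P2,P3,P4] Q1=[P1] Q2=[]
t=2-4: P2@Q0 runs 2, rem=12, quantum used, demote→Q1. Q0=[P3,P4] Q1=[P1,P2] Q2=[]
t=4-6: P3@Q0 runs 2, rem=8, quantum used, demote→Q1. Q0=[P4] Q1=[P1,P2,P3] Q2=[]
t=6-8: P4@Q0 runs 2, rem=3, quantum used, demote→Q1. Q0=[] Q1=[P1,P2,P3,P4] Q2=[]
t=8-13: P1@Q1 runs 5, rem=2, quantum used, demote→Q2. Q0=[] Q1=[P2,P3,P4] Q2=[P1]
t=13-18: P2@Q1 runs 5, rem=7, quantum used, demote→Q2. Q0=[] Q1=[P3,P4] Q2=[P1,P2]
t=18-23: P3@Q1 runs 5, rem=3, quantum used, demote→Q2. Q0=[] Q1=[P4] Q2=[P1,P2,P3]
t=23-26: P4@Q1 runs 3, rem=0, completes. Q0=[] Q1=[] Q2=[P1,P2,P3]
t=26-28: P1@Q2 runs 2, rem=0, completes. Q0=[] Q1=[] Q2=[P2,P3]
t=28-35: P2@Q2 runs 7, rem=0, completes. Q0=[] Q1=[] Q2=[P3]
t=35-38: P3@Q2 runs 3, rem=0, completes. Q0=[] Q1=[] Q2=[]

Answer: P4,P1,P2,P3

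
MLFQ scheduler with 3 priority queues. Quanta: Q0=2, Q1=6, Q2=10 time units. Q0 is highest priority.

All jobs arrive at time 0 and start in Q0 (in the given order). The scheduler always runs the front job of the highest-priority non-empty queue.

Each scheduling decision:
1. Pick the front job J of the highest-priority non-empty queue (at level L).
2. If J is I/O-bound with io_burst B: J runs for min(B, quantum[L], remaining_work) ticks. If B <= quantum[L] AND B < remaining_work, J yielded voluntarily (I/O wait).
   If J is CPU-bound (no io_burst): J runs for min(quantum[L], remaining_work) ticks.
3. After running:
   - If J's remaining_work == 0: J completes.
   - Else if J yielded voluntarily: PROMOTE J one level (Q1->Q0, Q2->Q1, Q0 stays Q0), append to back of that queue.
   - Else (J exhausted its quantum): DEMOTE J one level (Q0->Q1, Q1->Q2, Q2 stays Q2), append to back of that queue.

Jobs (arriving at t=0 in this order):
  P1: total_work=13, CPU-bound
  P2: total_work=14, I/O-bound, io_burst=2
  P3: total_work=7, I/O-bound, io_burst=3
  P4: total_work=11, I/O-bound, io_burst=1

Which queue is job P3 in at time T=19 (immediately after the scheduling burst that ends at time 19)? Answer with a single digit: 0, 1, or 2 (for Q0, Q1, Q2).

t=0-2: P1@Q0 runs 2, rem=11, quantum used, demote→Q1. Q0=[P2,P3,P4] Q1=[P1] Q2=[]
t=2-4: P2@Q0 runs 2, rem=12, I/O yield, promote→Q0. Q0=[P3,P4,P2] Q1=[P1] Q2=[]
t=4-6: P3@Q0 runs 2, rem=5, quantum used, demote→Q1. Q0=[P4,P2] Q1=[P1,P3] Q2=[]
t=6-7: P4@Q0 runs 1, rem=10, I/O yield, promote→Q0. Q0=[P2,P4] Q1=[P1,P3] Q2=[]
t=7-9: P2@Q0 runs 2, rem=10, I/O yield, promote→Q0. Q0=[P4,P2] Q1=[P1,P3] Q2=[]
t=9-10: P4@Q0 runs 1, rem=9, I/O yield, promote→Q0. Q0=[P2,P4] Q1=[P1,P3] Q2=[]
t=10-12: P2@Q0 runs 2, rem=8, I/O yield, promote→Q0. Q0=[P4,P2] Q1=[P1,P3] Q2=[]
t=12-13: P4@Q0 runs 1, rem=8, I/O yield, promote→Q0. Q0=[P2,P4] Q1=[P1,P3] Q2=[]
t=13-15: P2@Q0 runs 2, rem=6, I/O yield, promote→Q0. Q0=[P4,P2] Q1=[P1,P3] Q2=[]
t=15-16: P4@Q0 runs 1, rem=7, I/O yield, promote→Q0. Q0=[P2,P4] Q1=[P1,P3] Q2=[]
t=16-18: P2@Q0 runs 2, rem=4, I/O yield, promote→Q0. Q0=[P4,P2] Q1=[P1,P3] Q2=[]
t=18-19: P4@Q0 runs 1, rem=6, I/O yield, promote→Q0. Q0=[P2,P4] Q1=[P1,P3] Q2=[]
t=19-21: P2@Q0 runs 2, rem=2, I/O yield, promote→Q0. Q0=[P4,P2] Q1=[P1,P3] Q2=[]
t=21-22: P4@Q0 runs 1, rem=5, I/O yield, promote→Q0. Q0=[P2,P4] Q1=[P1,P3] Q2=[]
t=22-24: P2@Q0 runs 2, rem=0, completes. Q0=[P4] Q1=[P1,P3] Q2=[]
t=24-25: P4@Q0 runs 1, rem=4, I/O yield, promote→Q0. Q0=[P4] Q1=[P1,P3] Q2=[]
t=25-26: P4@Q0 runs 1, rem=3, I/O yield, promote→Q0. Q0=[P4] Q1=[P1,P3] Q2=[]
t=26-27: P4@Q0 runs 1, rem=2, I/O yield, promote→Q0. Q0=[P4] Q1=[P1,P3] Q2=[]
t=27-28: P4@Q0 runs 1, rem=1, I/O yield, promote→Q0. Q0=[P4] Q1=[P1,P3] Q2=[]
t=28-29: P4@Q0 runs 1, rem=0, completes. Q0=[] Q1=[P1,P3] Q2=[]
t=29-35: P1@Q1 runs 6, rem=5, quantum used, demote→Q2. Q0=[] Q1=[P3] Q2=[P1]
t=35-38: P3@Q1 runs 3, rem=2, I/O yield, promote→Q0. Q0=[P3] Q1=[] Q2=[P1]
t=38-40: P3@Q0 runs 2, rem=0, completes. Q0=[] Q1=[] Q2=[P1]
t=40-45: P1@Q2 runs 5, rem=0, completes. Q0=[] Q1=[] Q2=[]

Answer: 1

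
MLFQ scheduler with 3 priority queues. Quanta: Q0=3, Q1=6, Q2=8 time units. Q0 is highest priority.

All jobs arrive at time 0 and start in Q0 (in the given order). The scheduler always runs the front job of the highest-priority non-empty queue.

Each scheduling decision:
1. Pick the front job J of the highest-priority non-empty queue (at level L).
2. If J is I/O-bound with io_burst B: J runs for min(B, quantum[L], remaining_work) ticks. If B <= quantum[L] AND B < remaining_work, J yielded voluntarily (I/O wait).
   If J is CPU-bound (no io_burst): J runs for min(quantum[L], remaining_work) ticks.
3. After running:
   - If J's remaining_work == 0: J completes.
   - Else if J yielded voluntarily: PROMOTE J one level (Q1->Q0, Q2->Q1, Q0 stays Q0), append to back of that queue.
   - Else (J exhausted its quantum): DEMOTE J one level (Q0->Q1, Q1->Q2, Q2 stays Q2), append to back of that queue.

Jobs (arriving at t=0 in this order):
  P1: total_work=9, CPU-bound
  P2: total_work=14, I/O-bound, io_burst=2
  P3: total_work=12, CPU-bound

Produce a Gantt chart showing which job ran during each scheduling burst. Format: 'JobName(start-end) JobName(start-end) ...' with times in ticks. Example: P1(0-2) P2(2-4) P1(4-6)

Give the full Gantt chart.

Answer: P1(0-3) P2(3-5) P3(5-8) P2(8-10) P2(10-12) P2(12-14) P2(14-16) P2(16-18) P2(18-20) P1(20-26) P3(26-32) P3(32-35)

Derivation:
t=0-3: P1@Q0 runs 3, rem=6, quantum used, demote→Q1. Q0=[P2,P3] Q1=[P1] Q2=[]
t=3-5: P2@Q0 runs 2, rem=12, I/O yield, promote→Q0. Q0=[P3,P2] Q1=[P1] Q2=[]
t=5-8: P3@Q0 runs 3, rem=9, quantum used, demote→Q1. Q0=[P2] Q1=[P1,P3] Q2=[]
t=8-10: P2@Q0 runs 2, rem=10, I/O yield, promote→Q0. Q0=[P2] Q1=[P1,P3] Q2=[]
t=10-12: P2@Q0 runs 2, rem=8, I/O yield, promote→Q0. Q0=[P2] Q1=[P1,P3] Q2=[]
t=12-14: P2@Q0 runs 2, rem=6, I/O yield, promote→Q0. Q0=[P2] Q1=[P1,P3] Q2=[]
t=14-16: P2@Q0 runs 2, rem=4, I/O yield, promote→Q0. Q0=[P2] Q1=[P1,P3] Q2=[]
t=16-18: P2@Q0 runs 2, rem=2, I/O yield, promote→Q0. Q0=[P2] Q1=[P1,P3] Q2=[]
t=18-20: P2@Q0 runs 2, rem=0, completes. Q0=[] Q1=[P1,P3] Q2=[]
t=20-26: P1@Q1 runs 6, rem=0, completes. Q0=[] Q1=[P3] Q2=[]
t=26-32: P3@Q1 runs 6, rem=3, quantum used, demote→Q2. Q0=[] Q1=[] Q2=[P3]
t=32-35: P3@Q2 runs 3, rem=0, completes. Q0=[] Q1=[] Q2=[]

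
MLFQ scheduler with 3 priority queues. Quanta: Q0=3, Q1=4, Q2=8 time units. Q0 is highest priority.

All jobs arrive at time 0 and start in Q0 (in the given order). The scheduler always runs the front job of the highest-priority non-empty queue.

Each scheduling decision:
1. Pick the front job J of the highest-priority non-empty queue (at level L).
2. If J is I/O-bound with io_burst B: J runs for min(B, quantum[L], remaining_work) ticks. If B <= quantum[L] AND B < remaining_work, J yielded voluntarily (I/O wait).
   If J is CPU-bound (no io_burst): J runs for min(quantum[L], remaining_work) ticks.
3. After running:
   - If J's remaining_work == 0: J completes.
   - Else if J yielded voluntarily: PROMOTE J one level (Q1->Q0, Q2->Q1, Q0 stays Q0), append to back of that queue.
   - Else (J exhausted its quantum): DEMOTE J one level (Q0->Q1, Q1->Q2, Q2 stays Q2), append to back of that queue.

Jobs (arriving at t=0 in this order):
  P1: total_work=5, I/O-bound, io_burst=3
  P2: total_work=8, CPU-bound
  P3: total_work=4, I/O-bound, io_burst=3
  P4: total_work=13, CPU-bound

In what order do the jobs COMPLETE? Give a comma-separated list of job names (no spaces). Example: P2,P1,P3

Answer: P1,P3,P2,P4

Derivation:
t=0-3: P1@Q0 runs 3, rem=2, I/O yield, promote→Q0. Q0=[P2,P3,P4,P1] Q1=[] Q2=[]
t=3-6: P2@Q0 runs 3, rem=5, quantum used, demote→Q1. Q0=[P3,P4,P1] Q1=[P2] Q2=[]
t=6-9: P3@Q0 runs 3, rem=1, I/O yield, promote→Q0. Q0=[P4,P1,P3] Q1=[P2] Q2=[]
t=9-12: P4@Q0 runs 3, rem=10, quantum used, demote→Q1. Q0=[P1,P3] Q1=[P2,P4] Q2=[]
t=12-14: P1@Q0 runs 2, rem=0, completes. Q0=[P3] Q1=[P2,P4] Q2=[]
t=14-15: P3@Q0 runs 1, rem=0, completes. Q0=[] Q1=[P2,P4] Q2=[]
t=15-19: P2@Q1 runs 4, rem=1, quantum used, demote→Q2. Q0=[] Q1=[P4] Q2=[P2]
t=19-23: P4@Q1 runs 4, rem=6, quantum used, demote→Q2. Q0=[] Q1=[] Q2=[P2,P4]
t=23-24: P2@Q2 runs 1, rem=0, completes. Q0=[] Q1=[] Q2=[P4]
t=24-30: P4@Q2 runs 6, rem=0, completes. Q0=[] Q1=[] Q2=[]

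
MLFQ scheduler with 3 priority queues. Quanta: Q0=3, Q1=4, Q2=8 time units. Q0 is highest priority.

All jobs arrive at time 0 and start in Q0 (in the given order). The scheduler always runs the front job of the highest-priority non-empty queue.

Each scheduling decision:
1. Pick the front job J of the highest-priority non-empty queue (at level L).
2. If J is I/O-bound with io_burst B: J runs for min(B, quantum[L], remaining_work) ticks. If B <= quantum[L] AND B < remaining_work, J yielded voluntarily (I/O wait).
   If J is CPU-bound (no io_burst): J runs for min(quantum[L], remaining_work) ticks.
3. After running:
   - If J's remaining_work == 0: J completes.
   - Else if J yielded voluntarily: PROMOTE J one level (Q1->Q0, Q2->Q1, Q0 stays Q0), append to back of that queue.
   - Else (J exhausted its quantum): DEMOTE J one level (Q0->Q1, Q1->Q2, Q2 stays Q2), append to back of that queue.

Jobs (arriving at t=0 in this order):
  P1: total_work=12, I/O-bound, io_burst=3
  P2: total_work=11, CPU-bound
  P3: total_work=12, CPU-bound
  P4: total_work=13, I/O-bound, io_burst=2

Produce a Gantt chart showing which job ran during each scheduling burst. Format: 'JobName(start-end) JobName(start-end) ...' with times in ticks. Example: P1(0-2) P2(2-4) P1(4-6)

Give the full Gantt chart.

t=0-3: P1@Q0 runs 3, rem=9, I/O yield, promote→Q0. Q0=[P2,P3,P4,P1] Q1=[] Q2=[]
t=3-6: P2@Q0 runs 3, rem=8, quantum used, demote→Q1. Q0=[P3,P4,P1] Q1=[P2] Q2=[]
t=6-9: P3@Q0 runs 3, rem=9, quantum used, demote→Q1. Q0=[P4,P1] Q1=[P2,P3] Q2=[]
t=9-11: P4@Q0 runs 2, rem=11, I/O yield, promote→Q0. Q0=[P1,P4] Q1=[P2,P3] Q2=[]
t=11-14: P1@Q0 runs 3, rem=6, I/O yield, promote→Q0. Q0=[P4,P1] Q1=[P2,P3] Q2=[]
t=14-16: P4@Q0 runs 2, rem=9, I/O yield, promote→Q0. Q0=[P1,P4] Q1=[P2,P3] Q2=[]
t=16-19: P1@Q0 runs 3, rem=3, I/O yield, promote→Q0. Q0=[P4,P1] Q1=[P2,P3] Q2=[]
t=19-21: P4@Q0 runs 2, rem=7, I/O yield, promote→Q0. Q0=[P1,P4] Q1=[P2,P3] Q2=[]
t=21-24: P1@Q0 runs 3, rem=0, completes. Q0=[P4] Q1=[P2,P3] Q2=[]
t=24-26: P4@Q0 runs 2, rem=5, I/O yield, promote→Q0. Q0=[P4] Q1=[P2,P3] Q2=[]
t=26-28: P4@Q0 runs 2, rem=3, I/O yield, promote→Q0. Q0=[P4] Q1=[P2,P3] Q2=[]
t=28-30: P4@Q0 runs 2, rem=1, I/O yield, promote→Q0. Q0=[P4] Q1=[P2,P3] Q2=[]
t=30-31: P4@Q0 runs 1, rem=0, completes. Q0=[] Q1=[P2,P3] Q2=[]
t=31-35: P2@Q1 runs 4, rem=4, quantum used, demote→Q2. Q0=[] Q1=[P3] Q2=[P2]
t=35-39: P3@Q1 runs 4, rem=5, quantum used, demote→Q2. Q0=[] Q1=[] Q2=[P2,P3]
t=39-43: P2@Q2 runs 4, rem=0, completes. Q0=[] Q1=[] Q2=[P3]
t=43-48: P3@Q2 runs 5, rem=0, completes. Q0=[] Q1=[] Q2=[]

Answer: P1(0-3) P2(3-6) P3(6-9) P4(9-11) P1(11-14) P4(14-16) P1(16-19) P4(19-21) P1(21-24) P4(24-26) P4(26-28) P4(28-30) P4(30-31) P2(31-35) P3(35-39) P2(39-43) P3(43-48)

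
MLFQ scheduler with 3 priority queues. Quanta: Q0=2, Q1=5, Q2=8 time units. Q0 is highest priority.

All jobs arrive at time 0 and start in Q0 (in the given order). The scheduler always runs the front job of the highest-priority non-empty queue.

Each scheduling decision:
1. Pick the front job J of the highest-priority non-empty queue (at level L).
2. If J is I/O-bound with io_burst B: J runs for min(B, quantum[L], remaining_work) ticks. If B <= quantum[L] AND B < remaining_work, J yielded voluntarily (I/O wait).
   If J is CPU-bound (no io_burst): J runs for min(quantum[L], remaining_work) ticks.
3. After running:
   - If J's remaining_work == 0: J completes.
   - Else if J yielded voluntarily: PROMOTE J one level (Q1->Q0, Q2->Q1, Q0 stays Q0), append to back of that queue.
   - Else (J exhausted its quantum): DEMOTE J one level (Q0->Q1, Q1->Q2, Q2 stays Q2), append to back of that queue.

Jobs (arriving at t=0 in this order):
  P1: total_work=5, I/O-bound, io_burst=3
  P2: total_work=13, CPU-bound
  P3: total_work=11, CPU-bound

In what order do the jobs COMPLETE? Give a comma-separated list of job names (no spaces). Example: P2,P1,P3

Answer: P1,P2,P3

Derivation:
t=0-2: P1@Q0 runs 2, rem=3, quantum used, demote→Q1. Q0=[P2,P3] Q1=[P1] Q2=[]
t=2-4: P2@Q0 runs 2, rem=11, quantum used, demote→Q1. Q0=[P3] Q1=[P1,P2] Q2=[]
t=4-6: P3@Q0 runs 2, rem=9, quantum used, demote→Q1. Q0=[] Q1=[P1,P2,P3] Q2=[]
t=6-9: P1@Q1 runs 3, rem=0, completes. Q0=[] Q1=[P2,P3] Q2=[]
t=9-14: P2@Q1 runs 5, rem=6, quantum used, demote→Q2. Q0=[] Q1=[P3] Q2=[P2]
t=14-19: P3@Q1 runs 5, rem=4, quantum used, demote→Q2. Q0=[] Q1=[] Q2=[P2,P3]
t=19-25: P2@Q2 runs 6, rem=0, completes. Q0=[] Q1=[] Q2=[P3]
t=25-29: P3@Q2 runs 4, rem=0, completes. Q0=[] Q1=[] Q2=[]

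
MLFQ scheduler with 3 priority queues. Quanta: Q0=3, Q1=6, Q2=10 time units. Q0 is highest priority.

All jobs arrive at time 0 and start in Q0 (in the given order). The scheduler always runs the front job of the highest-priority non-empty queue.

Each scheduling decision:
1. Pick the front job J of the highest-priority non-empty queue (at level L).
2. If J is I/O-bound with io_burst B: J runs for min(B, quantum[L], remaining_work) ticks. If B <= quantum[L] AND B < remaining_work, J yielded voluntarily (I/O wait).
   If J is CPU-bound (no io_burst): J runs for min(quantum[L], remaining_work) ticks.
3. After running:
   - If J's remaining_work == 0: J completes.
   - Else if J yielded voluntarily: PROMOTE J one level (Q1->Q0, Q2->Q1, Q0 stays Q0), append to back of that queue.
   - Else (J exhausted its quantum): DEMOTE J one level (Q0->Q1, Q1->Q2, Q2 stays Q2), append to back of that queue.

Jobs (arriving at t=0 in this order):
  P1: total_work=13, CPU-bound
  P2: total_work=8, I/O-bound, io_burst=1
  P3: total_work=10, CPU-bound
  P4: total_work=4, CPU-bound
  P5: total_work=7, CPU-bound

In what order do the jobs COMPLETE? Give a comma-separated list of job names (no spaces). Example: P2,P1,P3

t=0-3: P1@Q0 runs 3, rem=10, quantum used, demote→Q1. Q0=[P2,P3,P4,P5] Q1=[P1] Q2=[]
t=3-4: P2@Q0 runs 1, rem=7, I/O yield, promote→Q0. Q0=[P3,P4,P5,P2] Q1=[P1] Q2=[]
t=4-7: P3@Q0 runs 3, rem=7, quantum used, demote→Q1. Q0=[P4,P5,P2] Q1=[P1,P3] Q2=[]
t=7-10: P4@Q0 runs 3, rem=1, quantum used, demote→Q1. Q0=[P5,P2] Q1=[P1,P3,P4] Q2=[]
t=10-13: P5@Q0 runs 3, rem=4, quantum used, demote→Q1. Q0=[P2] Q1=[P1,P3,P4,P5] Q2=[]
t=13-14: P2@Q0 runs 1, rem=6, I/O yield, promote→Q0. Q0=[P2] Q1=[P1,P3,P4,P5] Q2=[]
t=14-15: P2@Q0 runs 1, rem=5, I/O yield, promote→Q0. Q0=[P2] Q1=[P1,P3,P4,P5] Q2=[]
t=15-16: P2@Q0 runs 1, rem=4, I/O yield, promote→Q0. Q0=[P2] Q1=[P1,P3,P4,P5] Q2=[]
t=16-17: P2@Q0 runs 1, rem=3, I/O yield, promote→Q0. Q0=[P2] Q1=[P1,P3,P4,P5] Q2=[]
t=17-18: P2@Q0 runs 1, rem=2, I/O yield, promote→Q0. Q0=[P2] Q1=[P1,P3,P4,P5] Q2=[]
t=18-19: P2@Q0 runs 1, rem=1, I/O yield, promote→Q0. Q0=[P2] Q1=[P1,P3,P4,P5] Q2=[]
t=19-20: P2@Q0 runs 1, rem=0, completes. Q0=[] Q1=[P1,P3,P4,P5] Q2=[]
t=20-26: P1@Q1 runs 6, rem=4, quantum used, demote→Q2. Q0=[] Q1=[P3,P4,P5] Q2=[P1]
t=26-32: P3@Q1 runs 6, rem=1, quantum used, demote→Q2. Q0=[] Q1=[P4,P5] Q2=[P1,P3]
t=32-33: P4@Q1 runs 1, rem=0, completes. Q0=[] Q1=[P5] Q2=[P1,P3]
t=33-37: P5@Q1 runs 4, rem=0, completes. Q0=[] Q1=[] Q2=[P1,P3]
t=37-41: P1@Q2 runs 4, rem=0, completes. Q0=[] Q1=[] Q2=[P3]
t=41-42: P3@Q2 runs 1, rem=0, completes. Q0=[] Q1=[] Q2=[]

Answer: P2,P4,P5,P1,P3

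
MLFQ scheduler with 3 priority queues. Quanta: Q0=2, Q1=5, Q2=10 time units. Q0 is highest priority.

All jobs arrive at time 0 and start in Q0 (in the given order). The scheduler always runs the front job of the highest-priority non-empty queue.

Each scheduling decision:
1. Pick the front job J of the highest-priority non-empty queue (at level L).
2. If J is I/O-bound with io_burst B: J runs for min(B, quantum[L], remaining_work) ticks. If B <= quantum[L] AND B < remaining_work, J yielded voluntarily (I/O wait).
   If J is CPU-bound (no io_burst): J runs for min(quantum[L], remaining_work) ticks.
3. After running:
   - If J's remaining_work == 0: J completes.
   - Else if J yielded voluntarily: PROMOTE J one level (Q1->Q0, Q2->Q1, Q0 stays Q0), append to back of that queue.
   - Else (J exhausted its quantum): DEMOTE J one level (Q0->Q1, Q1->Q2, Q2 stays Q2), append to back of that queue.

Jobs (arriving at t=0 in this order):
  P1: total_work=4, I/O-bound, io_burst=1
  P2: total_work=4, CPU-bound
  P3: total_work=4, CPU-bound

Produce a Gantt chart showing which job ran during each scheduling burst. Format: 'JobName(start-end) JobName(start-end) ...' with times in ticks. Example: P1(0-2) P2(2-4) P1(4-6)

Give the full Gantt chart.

Answer: P1(0-1) P2(1-3) P3(3-5) P1(5-6) P1(6-7) P1(7-8) P2(8-10) P3(10-12)

Derivation:
t=0-1: P1@Q0 runs 1, rem=3, I/O yield, promote→Q0. Q0=[P2,P3,P1] Q1=[] Q2=[]
t=1-3: P2@Q0 runs 2, rem=2, quantum used, demote→Q1. Q0=[P3,P1] Q1=[P2] Q2=[]
t=3-5: P3@Q0 runs 2, rem=2, quantum used, demote→Q1. Q0=[P1] Q1=[P2,P3] Q2=[]
t=5-6: P1@Q0 runs 1, rem=2, I/O yield, promote→Q0. Q0=[P1] Q1=[P2,P3] Q2=[]
t=6-7: P1@Q0 runs 1, rem=1, I/O yield, promote→Q0. Q0=[P1] Q1=[P2,P3] Q2=[]
t=7-8: P1@Q0 runs 1, rem=0, completes. Q0=[] Q1=[P2,P3] Q2=[]
t=8-10: P2@Q1 runs 2, rem=0, completes. Q0=[] Q1=[P3] Q2=[]
t=10-12: P3@Q1 runs 2, rem=0, completes. Q0=[] Q1=[] Q2=[]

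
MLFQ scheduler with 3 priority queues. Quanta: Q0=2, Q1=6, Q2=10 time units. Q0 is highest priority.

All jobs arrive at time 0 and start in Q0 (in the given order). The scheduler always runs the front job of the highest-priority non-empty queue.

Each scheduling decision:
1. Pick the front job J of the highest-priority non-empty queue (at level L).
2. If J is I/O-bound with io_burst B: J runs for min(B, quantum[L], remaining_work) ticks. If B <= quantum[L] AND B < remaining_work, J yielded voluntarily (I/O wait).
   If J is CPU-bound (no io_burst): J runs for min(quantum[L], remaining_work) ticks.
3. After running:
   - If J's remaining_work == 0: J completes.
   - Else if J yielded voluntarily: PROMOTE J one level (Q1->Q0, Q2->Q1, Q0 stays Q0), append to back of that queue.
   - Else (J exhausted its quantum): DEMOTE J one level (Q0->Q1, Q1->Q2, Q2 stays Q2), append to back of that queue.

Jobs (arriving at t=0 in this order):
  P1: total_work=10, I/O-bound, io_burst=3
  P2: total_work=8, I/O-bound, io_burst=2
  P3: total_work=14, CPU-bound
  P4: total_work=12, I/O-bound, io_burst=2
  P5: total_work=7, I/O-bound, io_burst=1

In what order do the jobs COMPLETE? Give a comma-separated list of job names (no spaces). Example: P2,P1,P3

Answer: P2,P4,P5,P1,P3

Derivation:
t=0-2: P1@Q0 runs 2, rem=8, quantum used, demote→Q1. Q0=[P2,P3,P4,P5] Q1=[P1] Q2=[]
t=2-4: P2@Q0 runs 2, rem=6, I/O yield, promote→Q0. Q0=[P3,P4,P5,P2] Q1=[P1] Q2=[]
t=4-6: P3@Q0 runs 2, rem=12, quantum used, demote→Q1. Q0=[P4,P5,P2] Q1=[P1,P3] Q2=[]
t=6-8: P4@Q0 runs 2, rem=10, I/O yield, promote→Q0. Q0=[P5,P2,P4] Q1=[P1,P3] Q2=[]
t=8-9: P5@Q0 runs 1, rem=6, I/O yield, promote→Q0. Q0=[P2,P4,P5] Q1=[P1,P3] Q2=[]
t=9-11: P2@Q0 runs 2, rem=4, I/O yield, promote→Q0. Q0=[P4,P5,P2] Q1=[P1,P3] Q2=[]
t=11-13: P4@Q0 runs 2, rem=8, I/O yield, promote→Q0. Q0=[P5,P2,P4] Q1=[P1,P3] Q2=[]
t=13-14: P5@Q0 runs 1, rem=5, I/O yield, promote→Q0. Q0=[P2,P4,P5] Q1=[P1,P3] Q2=[]
t=14-16: P2@Q0 runs 2, rem=2, I/O yield, promote→Q0. Q0=[P4,P5,P2] Q1=[P1,P3] Q2=[]
t=16-18: P4@Q0 runs 2, rem=6, I/O yield, promote→Q0. Q0=[P5,P2,P4] Q1=[P1,P3] Q2=[]
t=18-19: P5@Q0 runs 1, rem=4, I/O yield, promote→Q0. Q0=[P2,P4,P5] Q1=[P1,P3] Q2=[]
t=19-21: P2@Q0 runs 2, rem=0, completes. Q0=[P4,P5] Q1=[P1,P3] Q2=[]
t=21-23: P4@Q0 runs 2, rem=4, I/O yield, promote→Q0. Q0=[P5,P4] Q1=[P1,P3] Q2=[]
t=23-24: P5@Q0 runs 1, rem=3, I/O yield, promote→Q0. Q0=[P4,P5] Q1=[P1,P3] Q2=[]
t=24-26: P4@Q0 runs 2, rem=2, I/O yield, promote→Q0. Q0=[P5,P4] Q1=[P1,P3] Q2=[]
t=26-27: P5@Q0 runs 1, rem=2, I/O yield, promote→Q0. Q0=[P4,P5] Q1=[P1,P3] Q2=[]
t=27-29: P4@Q0 runs 2, rem=0, completes. Q0=[P5] Q1=[P1,P3] Q2=[]
t=29-30: P5@Q0 runs 1, rem=1, I/O yield, promote→Q0. Q0=[P5] Q1=[P1,P3] Q2=[]
t=30-31: P5@Q0 runs 1, rem=0, completes. Q0=[] Q1=[P1,P3] Q2=[]
t=31-34: P1@Q1 runs 3, rem=5, I/O yield, promote→Q0. Q0=[P1] Q1=[P3] Q2=[]
t=34-36: P1@Q0 runs 2, rem=3, quantum used, demote→Q1. Q0=[] Q1=[P3,P1] Q2=[]
t=36-42: P3@Q1 runs 6, rem=6, quantum used, demote→Q2. Q0=[] Q1=[P1] Q2=[P3]
t=42-45: P1@Q1 runs 3, rem=0, completes. Q0=[] Q1=[] Q2=[P3]
t=45-51: P3@Q2 runs 6, rem=0, completes. Q0=[] Q1=[] Q2=[]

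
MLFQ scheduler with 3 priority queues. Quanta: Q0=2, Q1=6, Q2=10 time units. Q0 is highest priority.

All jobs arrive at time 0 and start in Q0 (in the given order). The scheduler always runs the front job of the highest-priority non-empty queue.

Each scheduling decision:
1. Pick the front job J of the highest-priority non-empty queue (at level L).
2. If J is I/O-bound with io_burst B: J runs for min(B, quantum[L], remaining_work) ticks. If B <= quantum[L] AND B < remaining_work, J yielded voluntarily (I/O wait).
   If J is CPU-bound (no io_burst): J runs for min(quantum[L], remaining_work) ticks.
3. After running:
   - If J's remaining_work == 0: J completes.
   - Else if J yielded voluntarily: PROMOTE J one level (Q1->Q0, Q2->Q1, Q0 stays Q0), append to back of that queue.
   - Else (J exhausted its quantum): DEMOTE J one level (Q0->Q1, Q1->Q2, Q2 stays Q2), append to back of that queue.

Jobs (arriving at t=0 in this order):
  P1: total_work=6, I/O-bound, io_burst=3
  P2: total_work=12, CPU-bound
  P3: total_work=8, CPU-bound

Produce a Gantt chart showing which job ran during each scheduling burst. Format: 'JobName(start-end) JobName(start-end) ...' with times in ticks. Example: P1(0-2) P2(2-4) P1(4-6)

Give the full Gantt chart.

t=0-2: P1@Q0 runs 2, rem=4, quantum used, demote→Q1. Q0=[P2,P3] Q1=[P1] Q2=[]
t=2-4: P2@Q0 runs 2, rem=10, quantum used, demote→Q1. Q0=[P3] Q1=[P1,P2] Q2=[]
t=4-6: P3@Q0 runs 2, rem=6, quantum used, demote→Q1. Q0=[] Q1=[P1,P2,P3] Q2=[]
t=6-9: P1@Q1 runs 3, rem=1, I/O yield, promote→Q0. Q0=[P1] Q1=[P2,P3] Q2=[]
t=9-10: P1@Q0 runs 1, rem=0, completes. Q0=[] Q1=[P2,P3] Q2=[]
t=10-16: P2@Q1 runs 6, rem=4, quantum used, demote→Q2. Q0=[] Q1=[P3] Q2=[P2]
t=16-22: P3@Q1 runs 6, rem=0, completes. Q0=[] Q1=[] Q2=[P2]
t=22-26: P2@Q2 runs 4, rem=0, completes. Q0=[] Q1=[] Q2=[]

Answer: P1(0-2) P2(2-4) P3(4-6) P1(6-9) P1(9-10) P2(10-16) P3(16-22) P2(22-26)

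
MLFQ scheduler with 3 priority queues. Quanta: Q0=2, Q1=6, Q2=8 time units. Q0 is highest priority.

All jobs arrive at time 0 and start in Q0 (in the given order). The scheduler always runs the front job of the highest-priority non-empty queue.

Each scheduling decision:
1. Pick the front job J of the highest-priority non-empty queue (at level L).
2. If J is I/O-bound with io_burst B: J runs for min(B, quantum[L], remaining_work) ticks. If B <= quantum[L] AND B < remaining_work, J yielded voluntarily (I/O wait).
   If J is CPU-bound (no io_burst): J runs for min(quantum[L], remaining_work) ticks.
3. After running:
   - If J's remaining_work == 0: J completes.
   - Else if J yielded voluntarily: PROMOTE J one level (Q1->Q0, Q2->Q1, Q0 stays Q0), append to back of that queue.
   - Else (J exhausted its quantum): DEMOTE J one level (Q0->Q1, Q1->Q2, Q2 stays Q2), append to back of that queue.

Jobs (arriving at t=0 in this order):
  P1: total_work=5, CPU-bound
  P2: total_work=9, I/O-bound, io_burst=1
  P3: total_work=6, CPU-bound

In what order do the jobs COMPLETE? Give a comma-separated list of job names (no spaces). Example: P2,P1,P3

Answer: P2,P1,P3

Derivation:
t=0-2: P1@Q0 runs 2, rem=3, quantum used, demote→Q1. Q0=[P2,P3] Q1=[P1] Q2=[]
t=2-3: P2@Q0 runs 1, rem=8, I/O yield, promote→Q0. Q0=[P3,P2] Q1=[P1] Q2=[]
t=3-5: P3@Q0 runs 2, rem=4, quantum used, demote→Q1. Q0=[P2] Q1=[P1,P3] Q2=[]
t=5-6: P2@Q0 runs 1, rem=7, I/O yield, promote→Q0. Q0=[P2] Q1=[P1,P3] Q2=[]
t=6-7: P2@Q0 runs 1, rem=6, I/O yield, promote→Q0. Q0=[P2] Q1=[P1,P3] Q2=[]
t=7-8: P2@Q0 runs 1, rem=5, I/O yield, promote→Q0. Q0=[P2] Q1=[P1,P3] Q2=[]
t=8-9: P2@Q0 runs 1, rem=4, I/O yield, promote→Q0. Q0=[P2] Q1=[P1,P3] Q2=[]
t=9-10: P2@Q0 runs 1, rem=3, I/O yield, promote→Q0. Q0=[P2] Q1=[P1,P3] Q2=[]
t=10-11: P2@Q0 runs 1, rem=2, I/O yield, promote→Q0. Q0=[P2] Q1=[P1,P3] Q2=[]
t=11-12: P2@Q0 runs 1, rem=1, I/O yield, promote→Q0. Q0=[P2] Q1=[P1,P3] Q2=[]
t=12-13: P2@Q0 runs 1, rem=0, completes. Q0=[] Q1=[P1,P3] Q2=[]
t=13-16: P1@Q1 runs 3, rem=0, completes. Q0=[] Q1=[P3] Q2=[]
t=16-20: P3@Q1 runs 4, rem=0, completes. Q0=[] Q1=[] Q2=[]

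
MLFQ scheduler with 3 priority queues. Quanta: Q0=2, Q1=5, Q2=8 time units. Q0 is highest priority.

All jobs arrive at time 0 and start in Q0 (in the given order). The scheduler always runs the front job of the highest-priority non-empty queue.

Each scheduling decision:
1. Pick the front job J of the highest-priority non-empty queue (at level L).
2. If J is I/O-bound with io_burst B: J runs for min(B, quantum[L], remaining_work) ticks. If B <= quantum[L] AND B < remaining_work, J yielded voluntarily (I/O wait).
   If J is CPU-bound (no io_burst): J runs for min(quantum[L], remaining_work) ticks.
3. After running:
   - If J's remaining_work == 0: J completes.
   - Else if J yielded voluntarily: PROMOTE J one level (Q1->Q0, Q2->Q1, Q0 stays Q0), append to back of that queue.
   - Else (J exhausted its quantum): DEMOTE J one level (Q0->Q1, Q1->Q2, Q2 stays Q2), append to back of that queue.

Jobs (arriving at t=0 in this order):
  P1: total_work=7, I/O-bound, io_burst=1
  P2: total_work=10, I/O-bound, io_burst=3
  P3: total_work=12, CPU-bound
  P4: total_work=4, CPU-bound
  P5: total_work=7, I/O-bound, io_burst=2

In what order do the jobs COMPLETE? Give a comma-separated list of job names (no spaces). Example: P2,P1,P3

t=0-1: P1@Q0 runs 1, rem=6, I/O yield, promote→Q0. Q0=[P2,P3,P4,P5,P1] Q1=[] Q2=[]
t=1-3: P2@Q0 runs 2, rem=8, quantum used, demote→Q1. Q0=[P3,P4,P5,P1] Q1=[P2] Q2=[]
t=3-5: P3@Q0 runs 2, rem=10, quantum used, demote→Q1. Q0=[P4,P5,P1] Q1=[P2,P3] Q2=[]
t=5-7: P4@Q0 runs 2, rem=2, quantum used, demote→Q1. Q0=[P5,P1] Q1=[P2,P3,P4] Q2=[]
t=7-9: P5@Q0 runs 2, rem=5, I/O yield, promote→Q0. Q0=[P1,P5] Q1=[P2,P3,P4] Q2=[]
t=9-10: P1@Q0 runs 1, rem=5, I/O yield, promote→Q0. Q0=[P5,P1] Q1=[P2,P3,P4] Q2=[]
t=10-12: P5@Q0 runs 2, rem=3, I/O yield, promote→Q0. Q0=[P1,P5] Q1=[P2,P3,P4] Q2=[]
t=12-13: P1@Q0 runs 1, rem=4, I/O yield, promote→Q0. Q0=[P5,P1] Q1=[P2,P3,P4] Q2=[]
t=13-15: P5@Q0 runs 2, rem=1, I/O yield, promote→Q0. Q0=[P1,P5] Q1=[P2,P3,P4] Q2=[]
t=15-16: P1@Q0 runs 1, rem=3, I/O yield, promote→Q0. Q0=[P5,P1] Q1=[P2,P3,P4] Q2=[]
t=16-17: P5@Q0 runs 1, rem=0, completes. Q0=[P1] Q1=[P2,P3,P4] Q2=[]
t=17-18: P1@Q0 runs 1, rem=2, I/O yield, promote→Q0. Q0=[P1] Q1=[P2,P3,P4] Q2=[]
t=18-19: P1@Q0 runs 1, rem=1, I/O yield, promote→Q0. Q0=[P1] Q1=[P2,P3,P4] Q2=[]
t=19-20: P1@Q0 runs 1, rem=0, completes. Q0=[] Q1=[P2,P3,P4] Q2=[]
t=20-23: P2@Q1 runs 3, rem=5, I/O yield, promote→Q0. Q0=[P2] Q1=[P3,P4] Q2=[]
t=23-25: P2@Q0 runs 2, rem=3, quantum used, demote→Q1. Q0=[] Q1=[P3,P4,P2] Q2=[]
t=25-30: P3@Q1 runs 5, rem=5, quantum used, demote→Q2. Q0=[] Q1=[P4,P2] Q2=[P3]
t=30-32: P4@Q1 runs 2, rem=0, completes. Q0=[] Q1=[P2] Q2=[P3]
t=32-35: P2@Q1 runs 3, rem=0, completes. Q0=[] Q1=[] Q2=[P3]
t=35-40: P3@Q2 runs 5, rem=0, completes. Q0=[] Q1=[] Q2=[]

Answer: P5,P1,P4,P2,P3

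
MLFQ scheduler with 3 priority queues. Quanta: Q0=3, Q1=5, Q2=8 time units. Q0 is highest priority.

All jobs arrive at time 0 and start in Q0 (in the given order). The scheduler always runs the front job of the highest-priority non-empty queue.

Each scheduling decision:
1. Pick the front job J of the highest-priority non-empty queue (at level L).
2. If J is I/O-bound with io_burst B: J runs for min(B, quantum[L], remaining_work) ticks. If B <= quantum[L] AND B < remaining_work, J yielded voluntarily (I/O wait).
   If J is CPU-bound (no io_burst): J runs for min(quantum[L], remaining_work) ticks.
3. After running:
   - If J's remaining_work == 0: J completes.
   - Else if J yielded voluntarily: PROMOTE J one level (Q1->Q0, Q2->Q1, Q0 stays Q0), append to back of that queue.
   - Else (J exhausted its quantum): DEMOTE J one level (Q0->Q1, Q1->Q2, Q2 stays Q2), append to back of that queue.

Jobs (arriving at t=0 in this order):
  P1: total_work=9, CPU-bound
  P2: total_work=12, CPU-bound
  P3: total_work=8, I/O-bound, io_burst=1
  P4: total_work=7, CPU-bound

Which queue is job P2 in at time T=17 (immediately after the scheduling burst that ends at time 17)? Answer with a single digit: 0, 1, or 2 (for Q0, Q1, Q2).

t=0-3: P1@Q0 runs 3, rem=6, quantum used, demote→Q1. Q0=[P2,P3,P4] Q1=[P1] Q2=[]
t=3-6: P2@Q0 runs 3, rem=9, quantum used, demote→Q1. Q0=[P3,P4] Q1=[P1,P2] Q2=[]
t=6-7: P3@Q0 runs 1, rem=7, I/O yield, promote→Q0. Q0=[P4,P3] Q1=[P1,P2] Q2=[]
t=7-10: P4@Q0 runs 3, rem=4, quantum used, demote→Q1. Q0=[P3] Q1=[P1,P2,P4] Q2=[]
t=10-11: P3@Q0 runs 1, rem=6, I/O yield, promote→Q0. Q0=[P3] Q1=[P1,P2,P4] Q2=[]
t=11-12: P3@Q0 runs 1, rem=5, I/O yield, promote→Q0. Q0=[P3] Q1=[P1,P2,P4] Q2=[]
t=12-13: P3@Q0 runs 1, rem=4, I/O yield, promote→Q0. Q0=[P3] Q1=[P1,P2,P4] Q2=[]
t=13-14: P3@Q0 runs 1, rem=3, I/O yield, promote→Q0. Q0=[P3] Q1=[P1,P2,P4] Q2=[]
t=14-15: P3@Q0 runs 1, rem=2, I/O yield, promote→Q0. Q0=[P3] Q1=[P1,P2,P4] Q2=[]
t=15-16: P3@Q0 runs 1, rem=1, I/O yield, promote→Q0. Q0=[P3] Q1=[P1,P2,P4] Q2=[]
t=16-17: P3@Q0 runs 1, rem=0, completes. Q0=[] Q1=[P1,P2,P4] Q2=[]
t=17-22: P1@Q1 runs 5, rem=1, quantum used, demote→Q2. Q0=[] Q1=[P2,P4] Q2=[P1]
t=22-27: P2@Q1 runs 5, rem=4, quantum used, demote→Q2. Q0=[] Q1=[P4] Q2=[P1,P2]
t=27-31: P4@Q1 runs 4, rem=0, completes. Q0=[] Q1=[] Q2=[P1,P2]
t=31-32: P1@Q2 runs 1, rem=0, completes. Q0=[] Q1=[] Q2=[P2]
t=32-36: P2@Q2 runs 4, rem=0, completes. Q0=[] Q1=[] Q2=[]

Answer: 1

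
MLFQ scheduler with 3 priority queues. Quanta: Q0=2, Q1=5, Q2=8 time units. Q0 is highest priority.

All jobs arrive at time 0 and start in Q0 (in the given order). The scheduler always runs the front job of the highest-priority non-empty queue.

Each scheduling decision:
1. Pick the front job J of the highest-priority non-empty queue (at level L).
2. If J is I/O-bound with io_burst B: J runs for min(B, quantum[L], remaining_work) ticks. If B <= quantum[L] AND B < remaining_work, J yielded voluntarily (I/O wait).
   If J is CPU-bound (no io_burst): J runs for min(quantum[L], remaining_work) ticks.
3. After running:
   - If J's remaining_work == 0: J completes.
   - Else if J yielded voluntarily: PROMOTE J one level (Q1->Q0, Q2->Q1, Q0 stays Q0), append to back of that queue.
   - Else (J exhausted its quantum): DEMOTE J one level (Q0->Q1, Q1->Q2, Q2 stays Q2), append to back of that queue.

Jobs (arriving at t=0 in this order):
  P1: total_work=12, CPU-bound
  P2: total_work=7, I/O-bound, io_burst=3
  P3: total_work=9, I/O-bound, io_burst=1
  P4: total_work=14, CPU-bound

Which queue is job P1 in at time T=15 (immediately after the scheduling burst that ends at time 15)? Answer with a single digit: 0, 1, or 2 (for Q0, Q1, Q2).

Answer: 1

Derivation:
t=0-2: P1@Q0 runs 2, rem=10, quantum used, demote→Q1. Q0=[P2,P3,P4] Q1=[P1] Q2=[]
t=2-4: P2@Q0 runs 2, rem=5, quantum used, demote→Q1. Q0=[P3,P4] Q1=[P1,P2] Q2=[]
t=4-5: P3@Q0 runs 1, rem=8, I/O yield, promote→Q0. Q0=[P4,P3] Q1=[P1,P2] Q2=[]
t=5-7: P4@Q0 runs 2, rem=12, quantum used, demote→Q1. Q0=[P3] Q1=[P1,P2,P4] Q2=[]
t=7-8: P3@Q0 runs 1, rem=7, I/O yield, promote→Q0. Q0=[P3] Q1=[P1,P2,P4] Q2=[]
t=8-9: P3@Q0 runs 1, rem=6, I/O yield, promote→Q0. Q0=[P3] Q1=[P1,P2,P4] Q2=[]
t=9-10: P3@Q0 runs 1, rem=5, I/O yield, promote→Q0. Q0=[P3] Q1=[P1,P2,P4] Q2=[]
t=10-11: P3@Q0 runs 1, rem=4, I/O yield, promote→Q0. Q0=[P3] Q1=[P1,P2,P4] Q2=[]
t=11-12: P3@Q0 runs 1, rem=3, I/O yield, promote→Q0. Q0=[P3] Q1=[P1,P2,P4] Q2=[]
t=12-13: P3@Q0 runs 1, rem=2, I/O yield, promote→Q0. Q0=[P3] Q1=[P1,P2,P4] Q2=[]
t=13-14: P3@Q0 runs 1, rem=1, I/O yield, promote→Q0. Q0=[P3] Q1=[P1,P2,P4] Q2=[]
t=14-15: P3@Q0 runs 1, rem=0, completes. Q0=[] Q1=[P1,P2,P4] Q2=[]
t=15-20: P1@Q1 runs 5, rem=5, quantum used, demote→Q2. Q0=[] Q1=[P2,P4] Q2=[P1]
t=20-23: P2@Q1 runs 3, rem=2, I/O yield, promote→Q0. Q0=[P2] Q1=[P4] Q2=[P1]
t=23-25: P2@Q0 runs 2, rem=0, completes. Q0=[] Q1=[P4] Q2=[P1]
t=25-30: P4@Q1 runs 5, rem=7, quantum used, demote→Q2. Q0=[] Q1=[] Q2=[P1,P4]
t=30-35: P1@Q2 runs 5, rem=0, completes. Q0=[] Q1=[] Q2=[P4]
t=35-42: P4@Q2 runs 7, rem=0, completes. Q0=[] Q1=[] Q2=[]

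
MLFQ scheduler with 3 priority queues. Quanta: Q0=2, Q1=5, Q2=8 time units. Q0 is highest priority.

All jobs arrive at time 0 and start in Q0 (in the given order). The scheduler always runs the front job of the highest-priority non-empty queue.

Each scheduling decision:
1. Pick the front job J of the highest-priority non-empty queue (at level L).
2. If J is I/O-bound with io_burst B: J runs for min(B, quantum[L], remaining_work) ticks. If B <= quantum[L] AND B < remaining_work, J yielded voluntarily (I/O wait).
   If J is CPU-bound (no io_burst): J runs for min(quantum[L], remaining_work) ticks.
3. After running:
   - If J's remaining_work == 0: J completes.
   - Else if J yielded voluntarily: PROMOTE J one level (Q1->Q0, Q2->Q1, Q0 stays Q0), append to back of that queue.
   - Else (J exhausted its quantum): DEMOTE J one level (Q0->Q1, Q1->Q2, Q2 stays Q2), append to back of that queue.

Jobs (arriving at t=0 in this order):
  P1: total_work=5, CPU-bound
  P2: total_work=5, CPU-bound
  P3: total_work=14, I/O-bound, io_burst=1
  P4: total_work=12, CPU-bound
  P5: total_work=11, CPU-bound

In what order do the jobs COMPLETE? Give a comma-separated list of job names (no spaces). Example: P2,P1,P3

t=0-2: P1@Q0 runs 2, rem=3, quantum used, demote→Q1. Q0=[P2,P3,P4,P5] Q1=[P1] Q2=[]
t=2-4: P2@Q0 runs 2, rem=3, quantum used, demote→Q1. Q0=[P3,P4,P5] Q1=[P1,P2] Q2=[]
t=4-5: P3@Q0 runs 1, rem=13, I/O yield, promote→Q0. Q0=[P4,P5,P3] Q1=[P1,P2] Q2=[]
t=5-7: P4@Q0 runs 2, rem=10, quantum used, demote→Q1. Q0=[P5,P3] Q1=[P1,P2,P4] Q2=[]
t=7-9: P5@Q0 runs 2, rem=9, quantum used, demote→Q1. Q0=[P3] Q1=[P1,P2,P4,P5] Q2=[]
t=9-10: P3@Q0 runs 1, rem=12, I/O yield, promote→Q0. Q0=[P3] Q1=[P1,P2,P4,P5] Q2=[]
t=10-11: P3@Q0 runs 1, rem=11, I/O yield, promote→Q0. Q0=[P3] Q1=[P1,P2,P4,P5] Q2=[]
t=11-12: P3@Q0 runs 1, rem=10, I/O yield, promote→Q0. Q0=[P3] Q1=[P1,P2,P4,P5] Q2=[]
t=12-13: P3@Q0 runs 1, rem=9, I/O yield, promote→Q0. Q0=[P3] Q1=[P1,P2,P4,P5] Q2=[]
t=13-14: P3@Q0 runs 1, rem=8, I/O yield, promote→Q0. Q0=[P3] Q1=[P1,P2,P4,P5] Q2=[]
t=14-15: P3@Q0 runs 1, rem=7, I/O yield, promote→Q0. Q0=[P3] Q1=[P1,P2,P4,P5] Q2=[]
t=15-16: P3@Q0 runs 1, rem=6, I/O yield, promote→Q0. Q0=[P3] Q1=[P1,P2,P4,P5] Q2=[]
t=16-17: P3@Q0 runs 1, rem=5, I/O yield, promote→Q0. Q0=[P3] Q1=[P1,P2,P4,P5] Q2=[]
t=17-18: P3@Q0 runs 1, rem=4, I/O yield, promote→Q0. Q0=[P3] Q1=[P1,P2,P4,P5] Q2=[]
t=18-19: P3@Q0 runs 1, rem=3, I/O yield, promote→Q0. Q0=[P3] Q1=[P1,P2,P4,P5] Q2=[]
t=19-20: P3@Q0 runs 1, rem=2, I/O yield, promote→Q0. Q0=[P3] Q1=[P1,P2,P4,P5] Q2=[]
t=20-21: P3@Q0 runs 1, rem=1, I/O yield, promote→Q0. Q0=[P3] Q1=[P1,P2,P4,P5] Q2=[]
t=21-22: P3@Q0 runs 1, rem=0, completes. Q0=[] Q1=[P1,P2,P4,P5] Q2=[]
t=22-25: P1@Q1 runs 3, rem=0, completes. Q0=[] Q1=[P2,P4,P5] Q2=[]
t=25-28: P2@Q1 runs 3, rem=0, completes. Q0=[] Q1=[P4,P5] Q2=[]
t=28-33: P4@Q1 runs 5, rem=5, quantum used, demote→Q2. Q0=[] Q1=[P5] Q2=[P4]
t=33-38: P5@Q1 runs 5, rem=4, quantum used, demote→Q2. Q0=[] Q1=[] Q2=[P4,P5]
t=38-43: P4@Q2 runs 5, rem=0, completes. Q0=[] Q1=[] Q2=[P5]
t=43-47: P5@Q2 runs 4, rem=0, completes. Q0=[] Q1=[] Q2=[]

Answer: P3,P1,P2,P4,P5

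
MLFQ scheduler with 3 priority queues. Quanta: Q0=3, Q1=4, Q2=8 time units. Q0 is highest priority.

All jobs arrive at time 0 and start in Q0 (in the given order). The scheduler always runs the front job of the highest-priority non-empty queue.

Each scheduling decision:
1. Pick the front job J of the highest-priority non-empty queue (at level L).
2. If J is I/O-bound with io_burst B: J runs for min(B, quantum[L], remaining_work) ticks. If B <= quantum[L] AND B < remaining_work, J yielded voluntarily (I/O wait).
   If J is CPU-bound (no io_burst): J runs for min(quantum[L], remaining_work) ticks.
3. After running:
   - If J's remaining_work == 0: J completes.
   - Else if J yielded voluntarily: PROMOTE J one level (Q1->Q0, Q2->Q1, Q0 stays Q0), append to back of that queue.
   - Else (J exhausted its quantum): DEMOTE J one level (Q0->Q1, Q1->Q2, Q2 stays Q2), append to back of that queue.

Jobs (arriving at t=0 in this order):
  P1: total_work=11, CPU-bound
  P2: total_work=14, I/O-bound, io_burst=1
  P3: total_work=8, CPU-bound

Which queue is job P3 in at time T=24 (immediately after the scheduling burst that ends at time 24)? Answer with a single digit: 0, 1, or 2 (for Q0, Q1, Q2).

Answer: 1

Derivation:
t=0-3: P1@Q0 runs 3, rem=8, quantum used, demote→Q1. Q0=[P2,P3] Q1=[P1] Q2=[]
t=3-4: P2@Q0 runs 1, rem=13, I/O yield, promote→Q0. Q0=[P3,P2] Q1=[P1] Q2=[]
t=4-7: P3@Q0 runs 3, rem=5, quantum used, demote→Q1. Q0=[P2] Q1=[P1,P3] Q2=[]
t=7-8: P2@Q0 runs 1, rem=12, I/O yield, promote→Q0. Q0=[P2] Q1=[P1,P3] Q2=[]
t=8-9: P2@Q0 runs 1, rem=11, I/O yield, promote→Q0. Q0=[P2] Q1=[P1,P3] Q2=[]
t=9-10: P2@Q0 runs 1, rem=10, I/O yield, promote→Q0. Q0=[P2] Q1=[P1,P3] Q2=[]
t=10-11: P2@Q0 runs 1, rem=9, I/O yield, promote→Q0. Q0=[P2] Q1=[P1,P3] Q2=[]
t=11-12: P2@Q0 runs 1, rem=8, I/O yield, promote→Q0. Q0=[P2] Q1=[P1,P3] Q2=[]
t=12-13: P2@Q0 runs 1, rem=7, I/O yield, promote→Q0. Q0=[P2] Q1=[P1,P3] Q2=[]
t=13-14: P2@Q0 runs 1, rem=6, I/O yield, promote→Q0. Q0=[P2] Q1=[P1,P3] Q2=[]
t=14-15: P2@Q0 runs 1, rem=5, I/O yield, promote→Q0. Q0=[P2] Q1=[P1,P3] Q2=[]
t=15-16: P2@Q0 runs 1, rem=4, I/O yield, promote→Q0. Q0=[P2] Q1=[P1,P3] Q2=[]
t=16-17: P2@Q0 runs 1, rem=3, I/O yield, promote→Q0. Q0=[P2] Q1=[P1,P3] Q2=[]
t=17-18: P2@Q0 runs 1, rem=2, I/O yield, promote→Q0. Q0=[P2] Q1=[P1,P3] Q2=[]
t=18-19: P2@Q0 runs 1, rem=1, I/O yield, promote→Q0. Q0=[P2] Q1=[P1,P3] Q2=[]
t=19-20: P2@Q0 runs 1, rem=0, completes. Q0=[] Q1=[P1,P3] Q2=[]
t=20-24: P1@Q1 runs 4, rem=4, quantum used, demote→Q2. Q0=[] Q1=[P3] Q2=[P1]
t=24-28: P3@Q1 runs 4, rem=1, quantum used, demote→Q2. Q0=[] Q1=[] Q2=[P1,P3]
t=28-32: P1@Q2 runs 4, rem=0, completes. Q0=[] Q1=[] Q2=[P3]
t=32-33: P3@Q2 runs 1, rem=0, completes. Q0=[] Q1=[] Q2=[]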